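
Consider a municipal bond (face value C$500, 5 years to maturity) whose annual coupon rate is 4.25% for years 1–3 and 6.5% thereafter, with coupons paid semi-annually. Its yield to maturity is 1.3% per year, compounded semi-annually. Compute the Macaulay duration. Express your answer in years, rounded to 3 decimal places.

Periodic yield y = 0.0065. Discount each cash flow and weight by its period:
  t   CF        PV=CF/(1+0.0065)^t    t·PV
  1       10.625        10.5564        10.5564
  2       10.625        10.4882        20.9764
  3       10.625        10.4205        31.2614
  4       10.625        10.3532        41.4127
  5       10.625        10.2863        51.4316
  6       10.625        10.2199        61.3193
  7       16.250        15.5295       108.7064
  8       16.250        15.4292       123.4335
  9       16.250        15.3295       137.9659
  10     516.250       483.8628     4,838.6284
  Σ                    592.4755     5,425.6921
Price P = Σ PV = 592.4755.
Macaulay duration = Σ(t·PV) / P = 5,425.6921 / 592.4755 = 9.15766 half-year periods.
In years: 9.15766 / 2 = 4.57883 years.

4.579 years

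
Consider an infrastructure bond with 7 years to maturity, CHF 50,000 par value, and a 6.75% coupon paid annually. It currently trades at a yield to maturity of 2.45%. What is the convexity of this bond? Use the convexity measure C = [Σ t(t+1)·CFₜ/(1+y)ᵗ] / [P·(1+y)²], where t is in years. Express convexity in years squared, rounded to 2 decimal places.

With y = 0.0245:
  t   CF        PV=CF/(1+0.0245)^t    t·PV        t(t+1)·PV
  1     3,375.00     3,294.2899     3,294.2899       6,588.5798
  2     3,375.00     3,215.5099     6,431.0198      19,293.0594
  3     3,375.00     3,138.6139     9,415.8416      37,663.3664
  4     3,375.00     3,063.5567    12,254.2269      61,271.1345
  5     3,375.00     2,990.2945    14,951.4725      89,708.8353
  6     3,375.00     2,918.7843    17,512.7058     122,588.9404
  7    53,375.00    45,056.1573   315,393.1008   2,523,144.8061
  Σ                 63,677.2064   379,252.6573   2,860,258.7219
P = 63,677.2064.
Convexity = Σ t(t+1)·PV / [P·(1+y)²] = 2,860,258.7219 / (63,677.2064 × 1.049600) = 42.79543.

42.80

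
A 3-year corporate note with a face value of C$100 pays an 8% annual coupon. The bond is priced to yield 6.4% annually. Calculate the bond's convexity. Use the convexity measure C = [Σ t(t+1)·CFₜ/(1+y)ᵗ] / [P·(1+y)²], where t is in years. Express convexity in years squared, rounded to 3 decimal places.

9.603

With y = 0.064:
  t   CF        PV=CF/(1+0.064)^t    t·PV        t(t+1)·PV
  1         8.00         7.5188         7.5188          15.0376
  2         8.00         7.0665        14.1331          42.3992
  3       108.00        89.6600       268.9801       1,075.9203
  Σ                    104.2454       290.6320       1,133.3572
P = 104.2454.
Convexity = Σ t(t+1)·PV / [P·(1+y)²] = 1,133.3572 / (104.2454 × 1.132096) = 9.60344.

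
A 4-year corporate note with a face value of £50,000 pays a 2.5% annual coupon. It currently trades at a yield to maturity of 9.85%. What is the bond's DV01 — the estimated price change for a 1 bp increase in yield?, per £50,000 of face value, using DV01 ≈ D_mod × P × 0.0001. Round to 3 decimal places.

Periodic yield y = 0.0985.
  t   CF        PV=CF/(1+0.0985)^t    t·PV
  1     1,250.00     1,137.9153     1,137.9153
  2     1,250.00     1,035.8811     2,071.7621
  3     1,250.00       942.9960     2,828.9879
  4    51,250.00    35,196.0256   140,784.1023
  Σ                 38,312.8179   146,822.7676
P = 38,312.8179; D_Mac = 3.83221 yrs; D_mod = 3.48858 yrs.
DV01 ≈ 3.48858 × 38,312.8179 × 0.0001 = 13.365750.

£13.366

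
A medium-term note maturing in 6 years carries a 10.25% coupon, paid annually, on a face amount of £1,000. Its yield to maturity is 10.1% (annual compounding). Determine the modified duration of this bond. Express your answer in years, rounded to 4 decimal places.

4.3334 years

Periodic yield y = 0.101. First find Macaulay duration:
  t   CF        PV=CF/(1+0.101)^t    t·PV
  1       102.50        93.0972        93.0972
  2       102.50        84.5569       169.1139
  3       102.50        76.8001       230.4004
  4       102.50        69.7549       279.0195
  5       102.50        63.3559       316.7797
  6     1,102.50       618.9487     3,713.6924
  Σ                  1,006.5138     4,802.1030
P = 1,006.5138; Macaulay duration = 4,802.1030 / 1,006.5138 = 4.77103 years.
Modified duration = D_Mac / (1 + y) = 4.77103 / 1.101 = 4.33336 years.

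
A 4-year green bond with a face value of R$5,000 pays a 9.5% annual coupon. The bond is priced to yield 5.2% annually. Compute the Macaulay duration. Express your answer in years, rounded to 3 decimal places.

3.545 years

Periodic yield y = 0.052. Discount each cash flow and weight by its year:
  t   CF        PV=CF/(1+0.052)^t    t·PV
  1       475.00       451.5209       451.5209
  2       475.00       429.2024       858.4048
  3       475.00       407.9871     1,223.9612
  4     5,475.00     4,470.1404    17,880.5616
  Σ                  5,758.8508    20,414.4485
Price P = Σ PV = 5,758.8508.
Macaulay duration = Σ(t·PV) / P = 20,414.4485 / 5,758.8508 = 3.54488 years.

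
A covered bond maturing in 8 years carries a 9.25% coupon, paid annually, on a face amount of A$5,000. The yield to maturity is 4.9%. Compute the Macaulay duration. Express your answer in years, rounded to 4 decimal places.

6.2443 years

Periodic yield y = 0.049. Discount each cash flow and weight by its year:
  t   CF        PV=CF/(1+0.049)^t    t·PV
  1       462.50       440.8961       440.8961
  2       462.50       420.3013       840.6027
  3       462.50       400.6686     1,202.0057
  4       462.50       381.9529     1,527.8115
  5       462.50       364.1114     1,820.5571
  6       462.50       347.1034     2,082.6201
  7       462.50       330.8898     2,316.2283
  8     5,462.50     3,725.5255    29,804.2043
  Σ                  6,411.4489    40,034.9257
Price P = Σ PV = 6,411.4489.
Macaulay duration = Σ(t·PV) / P = 40,034.9257 / 6,411.4489 = 6.24429 years.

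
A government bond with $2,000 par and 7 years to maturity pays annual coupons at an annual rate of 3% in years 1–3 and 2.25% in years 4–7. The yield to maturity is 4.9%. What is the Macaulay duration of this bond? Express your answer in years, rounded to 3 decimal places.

6.400 years

Periodic yield y = 0.049. Discount each cash flow and weight by its year:
  t   CF        PV=CF/(1+0.049)^t    t·PV
  1        60.00        57.1973        57.1973
  2        60.00        54.5256       109.0512
  3        60.00        51.9786       155.9359
  4        45.00        37.1630       148.6519
  5        45.00        35.4271       177.1353
  6        45.00        33.7722       202.6333
  7     2,045.00     1,463.0693    10,241.4850
  Σ                  1,733.1331    11,092.0899
Price P = Σ PV = 1,733.1331.
Macaulay duration = Σ(t·PV) / P = 11,092.0899 / 1,733.1331 = 6.40002 years.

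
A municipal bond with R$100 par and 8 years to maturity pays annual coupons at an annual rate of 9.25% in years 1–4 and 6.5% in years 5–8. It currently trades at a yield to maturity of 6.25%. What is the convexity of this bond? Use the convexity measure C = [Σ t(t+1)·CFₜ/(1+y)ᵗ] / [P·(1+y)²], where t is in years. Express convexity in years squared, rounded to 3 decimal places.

44.664

With y = 0.0625:
  t   CF        PV=CF/(1+0.0625)^t    t·PV        t(t+1)·PV
  1         9.25         8.7059         8.7059          17.4118
  2         9.25         8.1938        16.3875          49.1626
  3         9.25         7.7118        23.1354          92.5414
  4         9.25         7.2582        29.0326         145.1630
  5         6.50         4.8003        24.0015         144.0091
  6         6.50         4.5179        27.1076         189.7532
  7         6.50         4.2522        29.7652         238.1216
  8       106.50        65.5719       524.5756       4,721.1804
  Σ                    111.0119       682.7113       5,597.3431
P = 111.0119.
Convexity = Σ t(t+1)·PV / [P·(1+y)²] = 5,597.3431 / (111.0119 × 1.128906) = 44.66366.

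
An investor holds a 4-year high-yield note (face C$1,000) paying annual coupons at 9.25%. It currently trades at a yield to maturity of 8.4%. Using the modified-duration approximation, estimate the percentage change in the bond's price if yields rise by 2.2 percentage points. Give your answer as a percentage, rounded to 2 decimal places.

-7.16%

Periodic yield y = 0.084. Modified duration first:
  t   CF        PV=CF/(1+0.084)^t    t·PV
  1        92.50        85.3321        85.3321
  2        92.50        78.7197       157.4393
  3        92.50        72.6196       217.8588
  4     1,092.50       791.2329     3,164.9315
  Σ                  1,027.9042     3,625.5617
P = 1,027.9042; D_Mac = 3.52714 yrs; D_mod = 3.52714/(1+0.084) = 3.25382 yrs.
ΔP/P ≈ -D_mod · Δy = -3.25382 × (+0.022) = -0.071584 = -7.1584%.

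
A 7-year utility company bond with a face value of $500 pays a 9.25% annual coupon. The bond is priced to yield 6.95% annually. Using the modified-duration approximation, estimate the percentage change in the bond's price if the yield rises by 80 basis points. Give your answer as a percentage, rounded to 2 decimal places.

-4.15%

Periodic yield y = 0.0695. Modified duration first:
  t   CF        PV=CF/(1+0.0695)^t    t·PV
  1        46.25        43.2445        43.2445
  2        46.25        40.4343        80.8686
  3        46.25        37.8068       113.4203
  4        46.25        35.3499       141.3997
  5        46.25        33.0528       165.2638
  6        46.25        30.9049       185.4293
  7       546.25       341.2919     2,389.0430
  Σ                    562.0850     3,118.6692
P = 562.0850; D_Mac = 5.54839 yrs; D_mod = 5.54839/(1+0.0695) = 5.18784 yrs.
ΔP/P ≈ -D_mod · Δy = -5.18784 × (+0.008) = -0.041503 = -4.1503%.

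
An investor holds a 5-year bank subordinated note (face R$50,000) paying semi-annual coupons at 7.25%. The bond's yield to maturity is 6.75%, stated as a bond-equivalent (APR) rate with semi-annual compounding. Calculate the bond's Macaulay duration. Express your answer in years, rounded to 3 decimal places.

4.291 years

Periodic yield y = 0.03375. Discount each cash flow and weight by its period:
  t   CF        PV=CF/(1+0.03375)^t    t·PV
  1     1,812.50     1,753.3253     1,753.3253
  2     1,812.50     1,696.0825     3,392.1650
  3     1,812.50     1,640.7086     4,922.1257
  4     1,812.50     1,587.1425     6,348.5701
  5     1,812.50     1,535.3253     7,676.6264
  6     1,812.50     1,485.1998     8,911.1988
  7     1,812.50     1,436.7108    10,056.9756
  8     1,812.50     1,389.8049    11,118.4391
  9     1,812.50     1,344.4304    12,099.8733
  10   51,812.50    37,177.4264   371,774.2638
  Σ                 51,046.1564   438,053.5630
Price P = Σ PV = 51,046.1564.
Macaulay duration = Σ(t·PV) / P = 438,053.5630 / 51,046.1564 = 8.58152 half-year periods.
In years: 8.58152 / 2 = 4.29076 years.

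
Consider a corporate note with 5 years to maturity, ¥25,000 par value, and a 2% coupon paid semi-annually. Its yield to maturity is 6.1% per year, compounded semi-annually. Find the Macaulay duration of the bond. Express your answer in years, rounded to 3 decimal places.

Periodic yield y = 0.0305. Discount each cash flow and weight by its period:
  t   CF        PV=CF/(1+0.0305)^t    t·PV
  1       250.00       242.6007       242.6007
  2       250.00       235.4204       470.8407
  3       250.00       228.4526       685.3577
  4       250.00       221.6910       886.7639
  5       250.00       215.1295     1,075.6476
  6       250.00       208.7623     1,252.5737
  7       250.00       202.5835     1,418.0844
  8       250.00       196.5876     1,572.7005
  9       250.00       190.7691     1,716.9220
  10   25,250.00    18,697.4087   186,974.0870
  Σ                 20,639.4052   196,295.5782
Price P = Σ PV = 20,639.4052.
Macaulay duration = Σ(t·PV) / P = 196,295.5782 / 20,639.4052 = 9.51072 half-year periods.
In years: 9.51072 / 2 = 4.75536 years.

4.755 years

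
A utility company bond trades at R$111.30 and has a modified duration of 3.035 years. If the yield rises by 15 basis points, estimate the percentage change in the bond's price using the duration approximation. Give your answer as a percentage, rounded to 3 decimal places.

-0.455%

Duration approximation: ΔP/P ≈ -D_mod · Δy = -3.035 × (+0.0015) = -0.0045525.
As a percentage: -0.45525%.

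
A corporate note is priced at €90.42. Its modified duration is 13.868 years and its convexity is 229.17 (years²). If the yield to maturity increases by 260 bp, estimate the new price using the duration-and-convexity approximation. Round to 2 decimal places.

Duration effect: -D_mod·Δy = -13.868 × (+0.026) = -0.360568
Convexity effect: ½·C·(Δy)² = 0.5 × 229.17 × (0.026)² = +0.07745946
ΔP/P ≈ -0.360568 + 0.07745946 = -0.28310854
New price ≈ 90.42 × (1 - 0.28310854) = 64.8213258132.

€64.82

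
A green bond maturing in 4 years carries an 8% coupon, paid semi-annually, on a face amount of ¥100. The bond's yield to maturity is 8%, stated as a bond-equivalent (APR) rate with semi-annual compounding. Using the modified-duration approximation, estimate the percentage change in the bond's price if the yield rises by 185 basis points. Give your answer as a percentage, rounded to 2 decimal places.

Periodic yield y = 0.04. Modified duration first:
  t   CF        PV=CF/(1+0.04)^t    t·PV
  1         4.00         3.8462         3.8462
  2         4.00         3.6982         7.3964
  3         4.00         3.5560        10.6680
  4         4.00         3.4192        13.6769
  5         4.00         3.2877        16.4385
  6         4.00         3.1613        18.9675
  7         4.00         3.0397        21.2777
  8       104.00        75.9918       607.9343
  Σ                    100.0000       700.2055
P = 100.0000; D_Mac = 7.00205 half-year periods = 3.50103 yrs; D_mod = 3.50103/(1+0.04) = 3.36637 yrs.
ΔP/P ≈ -D_mod · Δy = -3.36637 × (+0.0185) = -0.062278 = -6.2278%.

-6.23%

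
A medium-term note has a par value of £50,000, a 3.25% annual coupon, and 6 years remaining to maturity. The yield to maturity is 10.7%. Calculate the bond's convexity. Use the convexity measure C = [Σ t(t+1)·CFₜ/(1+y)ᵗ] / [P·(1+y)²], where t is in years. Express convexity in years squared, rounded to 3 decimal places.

30.016

With y = 0.107:
  t   CF        PV=CF/(1+0.107)^t    t·PV        t(t+1)·PV
  1     1,625.00     1,467.9313     1,467.9313       2,935.8627
  2     1,625.00     1,326.0446     2,652.0892       7,956.2675
  3     1,625.00     1,197.8722     3,593.6167      14,374.4670
  4     1,625.00     1,082.0887     4,328.3550      21,641.7750
  5     1,625.00       977.4966     4,887.4831      29,324.8984
  6    51,625.00    28,052.6788   168,316.0729   1,178,212.5103
  Σ                 34,104.1123   185,245.5482   1,254,445.7808
P = 34,104.1123.
Convexity = Σ t(t+1)·PV / [P·(1+y)²] = 1,254,445.7808 / (34,104.1123 × 1.225449) = 30.01580.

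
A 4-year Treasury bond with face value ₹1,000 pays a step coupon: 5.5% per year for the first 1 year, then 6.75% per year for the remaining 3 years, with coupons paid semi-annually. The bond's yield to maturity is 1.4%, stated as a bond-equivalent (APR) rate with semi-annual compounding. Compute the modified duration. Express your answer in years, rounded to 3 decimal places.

Periodic yield y = 0.007. First find Macaulay duration:
  t   CF        PV=CF/(1+0.007)^t    t·PV
  1        27.50        27.3088        27.3088
  2        27.50        27.1190        54.2380
  3        33.75        33.0511        99.1532
  4        33.75        32.8213       131.2852
  5        33.75        32.5932       162.9658
  6        33.75        32.3666       194.1995
  7        33.75        32.1416       224.9912
  8     1,033.75       977.6418     7,821.1343
  Σ                  1,195.0433     8,715.2761
P = 1,195.0433; Macaulay duration = 8,715.2761 / 1,195.0433 = 7.29285 half-year periods = 3.64643 years.
Modified duration = D_Mac / (1 + y) = 3.64643 / 1.007 = 3.62108 years.

3.621 years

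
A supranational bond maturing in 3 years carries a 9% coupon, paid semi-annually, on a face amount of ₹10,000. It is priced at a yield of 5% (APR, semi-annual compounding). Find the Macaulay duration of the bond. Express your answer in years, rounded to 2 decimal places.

2.71 years

Periodic yield y = 0.025. Discount each cash flow and weight by its period:
  t   CF        PV=CF/(1+0.025)^t    t·PV
  1       450.00       439.0244       439.0244
  2       450.00       428.3165       856.6330
  3       450.00       417.8697     1,253.6092
  4       450.00       407.6778     1,630.7112
  5       450.00       397.7344     1,988.6721
  6    10,450.00     9,011.0022    54,066.0135
  Σ                 11,101.6251    60,234.6634
Price P = Σ PV = 11,101.6251.
Macaulay duration = Σ(t·PV) / P = 60,234.6634 / 11,101.6251 = 5.42575 half-year periods.
In years: 5.42575 / 2 = 2.71288 years.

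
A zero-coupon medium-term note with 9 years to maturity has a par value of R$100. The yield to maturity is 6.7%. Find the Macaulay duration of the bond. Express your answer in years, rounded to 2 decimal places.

9.00 years

A zero-coupon bond has a single cash flow at maturity, so its Macaulay duration equals its maturity: 9 years.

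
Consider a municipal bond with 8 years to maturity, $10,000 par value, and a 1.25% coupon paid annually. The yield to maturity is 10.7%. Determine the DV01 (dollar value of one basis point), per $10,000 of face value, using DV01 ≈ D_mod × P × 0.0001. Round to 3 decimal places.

$3.438

Periodic yield y = 0.107.
  t   CF        PV=CF/(1+0.107)^t    t·PV
  1       125.00       112.9178       112.9178
  2       125.00       102.0034       204.0069
  3       125.00        92.1440       276.4321
  4       125.00        83.2376       332.9504
  5       125.00        75.1920       375.9602
  6       125.00        67.9242       407.5450
  7       125.00        61.3588       429.5114
  8    10,125.00     4,489.6663    35,917.3306
  Σ                  5,084.4441    38,056.6543
P = 5,084.4441; D_Mac = 7.48492 yrs; D_mod = 6.76144 yrs.
DV01 ≈ 6.76144 × 5,084.4441 × 0.0001 = 3.437819.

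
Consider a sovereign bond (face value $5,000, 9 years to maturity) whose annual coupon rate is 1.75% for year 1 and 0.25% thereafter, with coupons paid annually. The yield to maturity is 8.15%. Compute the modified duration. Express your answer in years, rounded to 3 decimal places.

8.002 years

Periodic yield y = 0.0815. First find Macaulay duration:
  t   CF        PV=CF/(1+0.0815)^t    t·PV
  1        87.50        80.9061        80.9061
  2        12.50        10.6870        21.3741
  3        12.50         9.8817        29.6450
  4        12.50         9.1370        36.5480
  5        12.50         8.4485        42.2423
  6        12.50         7.8118        46.8708
  7        12.50         7.2231        50.5618
  8        12.50         6.6788        53.4303
  9     5,012.50     2,476.3708    22,287.3371
  Σ                  2,617.1448    22,648.9155
P = 2,617.1448; Macaulay duration = 22,648.9155 / 2,617.1448 = 8.65406 years.
Modified duration = D_Mac / (1 + y) = 8.65406 / 1.0815 = 8.00190 years.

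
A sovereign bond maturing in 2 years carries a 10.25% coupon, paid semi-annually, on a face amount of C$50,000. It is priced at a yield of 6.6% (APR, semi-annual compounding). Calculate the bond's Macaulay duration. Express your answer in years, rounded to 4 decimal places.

1.8635 years

Periodic yield y = 0.033. Discount each cash flow and weight by its period:
  t   CF        PV=CF/(1+0.033)^t    t·PV
  1     2,562.50     2,480.6389     2,480.6389
  2     2,562.50     2,401.3929     4,802.7859
  3     2,562.50     2,324.6786     6,974.0357
  4    52,562.50    46,160.9488   184,643.7953
  Σ                 53,367.6592   198,901.2558
Price P = Σ PV = 53,367.6592.
Macaulay duration = Σ(t·PV) / P = 198,901.2558 / 53,367.6592 = 3.72700 half-year periods.
In years: 3.72700 / 2 = 1.86350 years.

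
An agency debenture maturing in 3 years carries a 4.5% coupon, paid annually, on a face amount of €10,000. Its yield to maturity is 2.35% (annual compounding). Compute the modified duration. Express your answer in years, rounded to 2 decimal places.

2.81 years

Periodic yield y = 0.0235. First find Macaulay duration:
  t   CF        PV=CF/(1+0.0235)^t    t·PV
  1       450.00       439.6678       439.6678
  2       450.00       429.5728       859.1457
  3    10,450.00     9,746.5912    29,239.7735
  Σ                 10,615.8318    30,538.5870
P = 10,615.8318; Macaulay duration = 30,538.5870 / 10,615.8318 = 2.87670 years.
Modified duration = D_Mac / (1 + y) = 2.87670 / 1.0235 = 2.81065 years.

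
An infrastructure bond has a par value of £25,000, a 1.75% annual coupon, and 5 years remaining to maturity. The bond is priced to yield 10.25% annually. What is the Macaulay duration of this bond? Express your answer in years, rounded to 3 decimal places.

Periodic yield y = 0.1025. Discount each cash flow and weight by its year:
  t   CF        PV=CF/(1+0.1025)^t    t·PV
  1       437.50       396.8254       396.8254
  2       437.50       359.9323       719.8647
  3       437.50       326.4692       979.4077
  4       437.50       296.1172     1,184.4689
  5    25,437.50    15,616.4184    78,082.0919
  Σ                 16,995.7626    81,362.6586
Price P = Σ PV = 16,995.7626.
Macaulay duration = Σ(t·PV) / P = 81,362.6586 / 16,995.7626 = 4.78723 years.

4.787 years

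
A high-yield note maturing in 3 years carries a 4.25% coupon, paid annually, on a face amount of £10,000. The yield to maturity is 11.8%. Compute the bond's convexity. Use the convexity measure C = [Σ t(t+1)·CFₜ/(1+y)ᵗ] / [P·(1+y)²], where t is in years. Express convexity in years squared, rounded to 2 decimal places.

9.03

With y = 0.118:
  t   CF        PV=CF/(1+0.118)^t    t·PV        t(t+1)·PV
  1       425.00       380.1431       380.1431         760.2862
  2       425.00       340.0207       680.0413       2,040.1240
  3    10,425.00     7,460.2031    22,380.6094      89,522.4376
  Σ                  8,180.3669    23,440.7939      92,322.8479
P = 8,180.3669.
Convexity = Σ t(t+1)·PV / [P·(1+y)²] = 92,322.8479 / (8,180.3669 × 1.249924) = 9.02927.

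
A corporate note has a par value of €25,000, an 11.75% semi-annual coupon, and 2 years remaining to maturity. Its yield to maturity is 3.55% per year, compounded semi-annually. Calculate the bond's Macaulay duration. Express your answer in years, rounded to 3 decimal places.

1.852 years

Periodic yield y = 0.01775. Discount each cash flow and weight by its period:
  t   CF        PV=CF/(1+0.01775)^t    t·PV
  1     1,468.75     1,443.1344     1,443.1344
  2     1,468.75     1,417.9655     2,835.9310
  3     1,468.75     1,393.2355     4,179.7066
  4    26,468.75    24,669.9908    98,679.9633
  Σ                 28,924.3262   107,138.7352
Price P = Σ PV = 28,924.3262.
Macaulay duration = Σ(t·PV) / P = 107,138.7352 / 28,924.3262 = 3.70410 half-year periods.
In years: 3.70410 / 2 = 1.85205 years.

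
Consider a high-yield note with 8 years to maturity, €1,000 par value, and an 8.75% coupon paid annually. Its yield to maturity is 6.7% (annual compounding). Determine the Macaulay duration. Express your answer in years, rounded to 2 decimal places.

6.19 years

Periodic yield y = 0.067. Discount each cash flow and weight by its year:
  t   CF        PV=CF/(1+0.067)^t    t·PV
  1        87.50        82.0056        82.0056
  2        87.50        76.8563       153.7125
  3        87.50        72.0302       216.0907
  4        87.50        67.5072       270.0290
  5        87.50        63.2683       316.3413
  6        87.50        59.2955       355.7728
  7        87.50        55.5721       389.0050
  8     1,087.50       647.3124     5,178.4990
  Σ                  1,123.8476     6,961.4560
Price P = Σ PV = 1,123.8476.
Macaulay duration = Σ(t·PV) / P = 6,961.4560 / 1,123.8476 = 6.19431 years.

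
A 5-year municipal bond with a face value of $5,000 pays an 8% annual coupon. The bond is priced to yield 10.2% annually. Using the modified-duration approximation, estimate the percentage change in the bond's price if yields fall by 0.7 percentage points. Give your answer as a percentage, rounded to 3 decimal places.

+2.718%

Periodic yield y = 0.102. Modified duration first:
  t   CF        PV=CF/(1+0.102)^t    t·PV
  1       400.00       362.9764       362.9764
  2       400.00       329.3797       658.7594
  3       400.00       298.8926       896.6779
  4       400.00       271.2274     1,084.9097
  5     5,400.00     3,322.6591    16,613.2956
  Σ                  4,585.1353    19,616.6190
P = 4,585.1353; D_Mac = 4.27831 yrs; D_mod = 4.27831/(1+0.102) = 3.88231 yrs.
ΔP/P ≈ -D_mod · Δy = -3.88231 × (-0.007) = +0.027176 = +2.7176%.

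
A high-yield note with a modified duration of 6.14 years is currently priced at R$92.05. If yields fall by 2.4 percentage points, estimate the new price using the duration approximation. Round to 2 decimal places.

R$105.61

Duration approximation: ΔP/P ≈ -D_mod · Δy = -6.14 × (-0.024) = +0.147360.
New price ≈ 92.05 × (1 + 0.147360) = 105.614488.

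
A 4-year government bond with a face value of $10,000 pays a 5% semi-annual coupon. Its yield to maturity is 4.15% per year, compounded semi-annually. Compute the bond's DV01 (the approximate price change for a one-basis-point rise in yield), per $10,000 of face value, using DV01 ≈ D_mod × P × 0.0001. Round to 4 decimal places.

Periodic yield y = 0.02075.
  t   CF        PV=CF/(1+0.02075)^t    t·PV
  1       250.00       244.9180       244.9180
  2       250.00       239.9392       479.8784
  3       250.00       235.0617       705.1851
  4       250.00       230.2833       921.1332
  5       250.00       225.6021     1,128.0103
  6       250.00       221.0160     1,326.0959
  7       250.00       216.5231     1,515.6619
  8    10,250.00     8,696.9857    69,575.8857
  Σ                 10,310.3290    75,896.7684
P = 10,310.3290; D_Mac = 7.36124 half-year periods = 3.68062 yrs; D_mod = 3.60580 yrs.
DV01 ≈ 3.60580 × 10,310.3290 × 0.0001 = 3.717696.

$3.7177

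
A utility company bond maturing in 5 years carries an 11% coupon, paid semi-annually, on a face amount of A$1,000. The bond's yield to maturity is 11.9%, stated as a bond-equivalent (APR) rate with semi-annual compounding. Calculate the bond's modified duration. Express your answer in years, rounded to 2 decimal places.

3.73 years

Periodic yield y = 0.0595. First find Macaulay duration:
  t   CF        PV=CF/(1+0.0595)^t    t·PV
  1        55.00        51.9113        51.9113
  2        55.00        48.9960        97.9920
  3        55.00        46.2445       138.7334
  4        55.00        43.6474       174.5898
  5        55.00        41.1963       205.9813
  6        55.00        38.8827       233.2965
  7        55.00        36.6991       256.8940
  8        55.00        34.6382       277.1054
  9        55.00        32.6929       294.2365
  10    1,055.00       591.8925     5,918.9252
  Σ                    966.8010     7,649.6654
P = 966.8010; Macaulay duration = 7,649.6654 / 966.8010 = 7.91235 half-year periods = 3.95617 years.
Modified duration = D_Mac / (1 + y) = 3.95617 / 1.0595 = 3.73400 years.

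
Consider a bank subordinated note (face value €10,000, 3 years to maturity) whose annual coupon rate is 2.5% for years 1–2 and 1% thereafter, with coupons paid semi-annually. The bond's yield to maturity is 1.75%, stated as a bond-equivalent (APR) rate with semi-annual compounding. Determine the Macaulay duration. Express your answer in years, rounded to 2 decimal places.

2.91 years

Periodic yield y = 0.00875. Discount each cash flow and weight by its period:
  t   CF        PV=CF/(1+0.00875)^t    t·PV
  1       125.00       123.9157       123.9157
  2       125.00       122.8409       245.6818
  3       125.00       121.7753       365.3260
  4       125.00       120.7191       482.8762
  5        50.00        47.8688       239.3438
  6    10,050.00     9,538.1638    57,228.9827
  Σ                 10,075.2836    58,686.1263
Price P = Σ PV = 10,075.2836.
Macaulay duration = Σ(t·PV) / P = 58,686.1263 / 10,075.2836 = 5.82476 half-year periods.
In years: 5.82476 / 2 = 2.91238 years.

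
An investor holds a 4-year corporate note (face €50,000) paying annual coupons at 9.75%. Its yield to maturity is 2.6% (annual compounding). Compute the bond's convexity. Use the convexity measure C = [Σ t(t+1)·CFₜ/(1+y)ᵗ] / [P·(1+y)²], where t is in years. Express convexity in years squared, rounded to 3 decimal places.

16.206

With y = 0.026:
  t   CF        PV=CF/(1+0.026)^t    t·PV        t(t+1)·PV
  1     4,875.00     4,751.4620     4,751.4620       9,502.9240
  2     4,875.00     4,631.0546     9,262.1091      27,786.3274
  3     4,875.00     4,513.6984    13,541.0952      54,164.3809
  4    54,875.00    49,520.5079   198,082.0315     990,410.1576
  Σ                 63,416.7228   225,636.6979   1,081,863.7899
P = 63,416.7228.
Convexity = Σ t(t+1)·PV / [P·(1+y)²] = 1,081,863.7899 / (63,416.7228 × 1.052676) = 16.20593.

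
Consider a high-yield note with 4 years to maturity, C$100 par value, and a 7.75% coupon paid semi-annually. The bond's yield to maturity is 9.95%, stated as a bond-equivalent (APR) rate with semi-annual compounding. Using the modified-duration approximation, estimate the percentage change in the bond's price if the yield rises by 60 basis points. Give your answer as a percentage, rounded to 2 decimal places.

Periodic yield y = 0.04975. Modified duration first:
  t   CF        PV=CF/(1+0.04975)^t    t·PV
  1        3.875         3.6914         3.6914
  2        3.875         3.5164         7.0328
  3        3.875         3.3498        10.0493
  4        3.875         3.1910        12.7640
  5        3.875         3.0398        15.1989
  6        3.875         2.8957        17.3743
  7        3.875         2.7585        19.3094
  8      103.875        70.4407       563.5260
  Σ                     92.8833       648.9461
P = 92.8833; D_Mac = 6.98668 half-year periods = 3.49334 yrs; D_mod = 3.49334/(1+0.04975) = 3.32778 yrs.
ΔP/P ≈ -D_mod · Δy = -3.32778 × (+0.006) = -0.019967 = -1.9967%.

-2.00%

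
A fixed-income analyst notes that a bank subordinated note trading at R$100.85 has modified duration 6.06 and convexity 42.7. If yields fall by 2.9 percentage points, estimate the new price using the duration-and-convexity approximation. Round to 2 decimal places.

R$120.38

Duration effect: -D_mod·Δy = -6.06 × (-0.029) = +0.175740
Convexity effect: ½·C·(Δy)² = 0.5 × 42.7 × (-0.029)² = +0.01795535
ΔP/P ≈ +0.175740 + 0.01795535 = +0.19369535
New price ≈ 100.85 × (1 + 0.19369535) = 120.3841760475.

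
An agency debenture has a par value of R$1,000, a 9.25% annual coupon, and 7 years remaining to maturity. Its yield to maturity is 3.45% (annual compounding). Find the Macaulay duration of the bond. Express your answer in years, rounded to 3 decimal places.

5.689 years

Periodic yield y = 0.0345. Discount each cash flow and weight by its year:
  t   CF        PV=CF/(1+0.0345)^t    t·PV
  1        92.50        89.4152        89.4152
  2        92.50        86.4332       172.8665
  3        92.50        83.5507       250.6522
  4        92.50        80.7644       323.0574
  5        92.50        78.0709       390.3546
  6        92.50        75.4673       452.8037
  7     1,092.50       861.6045     6,031.2318
  Σ                  1,355.3062     7,710.3814
Price P = Σ PV = 1,355.3062.
Macaulay duration = Σ(t·PV) / P = 7,710.3814 / 1,355.3062 = 5.68903 years.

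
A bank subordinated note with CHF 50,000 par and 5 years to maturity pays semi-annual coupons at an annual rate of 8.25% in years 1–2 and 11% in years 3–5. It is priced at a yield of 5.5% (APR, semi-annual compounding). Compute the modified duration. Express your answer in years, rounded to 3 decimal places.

4.104 years

Periodic yield y = 0.0275. First find Macaulay duration:
  t   CF        PV=CF/(1+0.0275)^t    t·PV
  1     2,062.50     2,007.2993     2,007.2993
  2     2,062.50     1,953.5759     3,907.1519
  3     2,062.50     1,901.2904     5,703.8713
  4     2,062.50     1,850.4043     7,401.6173
  5     2,750.00     2,401.1735    12,005.8675
  6     2,750.00     2,336.9085    14,021.4511
  7     2,750.00     2,274.3635    15,920.5446
  8     2,750.00     2,213.4925    17,707.9398
  9     2,750.00     2,154.2506    19,388.2552
  10   52,750.00    40,216.4895   402,164.8952
  Σ                 59,309.2481   500,228.8931
P = 59,309.2481; Macaulay duration = 500,228.8931 / 59,309.2481 = 8.43425 half-year periods = 4.21712 years.
Modified duration = D_Mac / (1 + y) = 4.21712 / 1.0275 = 4.10426 years.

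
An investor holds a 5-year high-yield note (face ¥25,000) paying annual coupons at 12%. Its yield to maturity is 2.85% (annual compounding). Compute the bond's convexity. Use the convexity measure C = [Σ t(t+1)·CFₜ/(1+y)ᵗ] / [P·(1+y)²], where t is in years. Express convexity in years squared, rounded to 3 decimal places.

22.341

With y = 0.0285:
  t   CF        PV=CF/(1+0.0285)^t    t·PV        t(t+1)·PV
  1     3,000.00     2,916.8692     2,916.8692       5,833.7385
  2     3,000.00     2,836.0420     5,672.0841      17,016.2522
  3     3,000.00     2,757.4546     8,272.3637      33,089.4549
  4     3,000.00     2,681.0448    10,724.1792      53,620.8959
  5    28,000.00    24,329.6886   121,648.4432     729,890.6594
  Σ                 35,521.0993   149,233.9394     839,451.0009
P = 35,521.0993.
Convexity = Σ t(t+1)·PV / [P·(1+y)²] = 839,451.0009 / (35,521.0993 × 1.057812) = 22.34088.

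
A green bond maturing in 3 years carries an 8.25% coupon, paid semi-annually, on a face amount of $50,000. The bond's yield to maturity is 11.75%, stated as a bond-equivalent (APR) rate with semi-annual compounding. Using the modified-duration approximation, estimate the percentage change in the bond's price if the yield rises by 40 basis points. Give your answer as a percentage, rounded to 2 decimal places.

-1.02%

Periodic yield y = 0.05875. Modified duration first:
  t   CF        PV=CF/(1+0.05875)^t    t·PV
  1     2,062.50     1,948.0519     1,948.0519
  2     2,062.50     1,839.9546     3,679.9092
  3     2,062.50     1,737.8556     5,213.5668
  4     2,062.50     1,641.4221     6,565.6882
  5     2,062.50     1,550.3396     7,751.6980
  6    52,062.50    36,962.7673   221,776.6041
  Σ                 45,680.3912   246,935.5183
P = 45,680.3912; D_Mac = 5.40572 half-year periods = 2.70286 yrs; D_mod = 2.70286/(1+0.05875) = 2.55288 yrs.
ΔP/P ≈ -D_mod · Δy = -2.55288 × (+0.004) = -0.010212 = -1.0212%.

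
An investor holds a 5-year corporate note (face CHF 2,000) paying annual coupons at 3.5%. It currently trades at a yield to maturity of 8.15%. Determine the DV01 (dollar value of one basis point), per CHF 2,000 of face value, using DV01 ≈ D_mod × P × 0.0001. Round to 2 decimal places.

CHF 0.70

Periodic yield y = 0.0815.
  t   CF        PV=CF/(1+0.0815)^t    t·PV
  1        70.00        64.7249        64.7249
  2        70.00        59.8474       119.6947
  3        70.00        55.3374       166.0121
  4        70.00        51.1672       204.6689
  5     2,070.00     1,399.0645     6,995.3223
  Σ                  1,630.1413     7,550.4230
P = 1,630.1413; D_Mac = 4.63176 yrs; D_mod = 4.28272 yrs.
DV01 ≈ 4.28272 × 1,630.1413 × 0.0001 = 0.698144.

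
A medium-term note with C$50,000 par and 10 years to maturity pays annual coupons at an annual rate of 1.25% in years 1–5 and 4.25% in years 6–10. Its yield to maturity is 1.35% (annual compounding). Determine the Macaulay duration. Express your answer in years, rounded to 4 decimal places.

9.2813 years

Periodic yield y = 0.0135. Discount each cash flow and weight by its year:
  t   CF        PV=CF/(1+0.0135)^t    t·PV
  1       625.00       616.6749       616.6749
  2       625.00       608.4607     1,216.9213
  3       625.00       600.3559     1,801.0676
  4       625.00       592.3590     2,369.4361
  5       625.00       584.4687     2,922.3435
  6     2,125.00     1,960.7238    11,764.3427
  7     2,125.00     1,934.6066    13,542.2461
  8     2,125.00     1,908.8373    15,270.6983
  9     2,125.00     1,883.4112    16,950.7011
  10   52,125.00    45,583.5913   455,835.9126
  Σ                 56,273.4893   522,290.3442
Price P = Σ PV = 56,273.4893.
Macaulay duration = Σ(t·PV) / P = 522,290.3442 / 56,273.4893 = 9.28129 years.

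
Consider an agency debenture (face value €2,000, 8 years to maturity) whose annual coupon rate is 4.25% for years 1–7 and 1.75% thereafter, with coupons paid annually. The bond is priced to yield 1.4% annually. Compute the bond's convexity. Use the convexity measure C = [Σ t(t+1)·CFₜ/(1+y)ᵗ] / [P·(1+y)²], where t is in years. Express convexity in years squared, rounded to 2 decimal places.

With y = 0.014:
  t   CF        PV=CF/(1+0.014)^t    t·PV        t(t+1)·PV
  1        85.00        83.8264        83.8264         167.6529
  2        85.00        82.6691       165.3381         496.0144
  3        85.00        81.5277       244.5830         978.3321
  4        85.00        80.4020       321.6082       1,608.0409
  5        85.00        79.2920       396.4598       2,378.7588
  6        85.00        78.1972       469.1832       3,284.2823
  7        85.00        77.1176       539.8229       4,318.5830
  8     2,035.00     1,820.7938    14,566.3507     131,097.1559
  Σ                  2,383.8258    16,787.1723     144,328.8203
P = 2,383.8258.
Convexity = Σ t(t+1)·PV / [P·(1+y)²] = 144,328.8203 / (2,383.8258 × 1.028196) = 58.88472.

58.88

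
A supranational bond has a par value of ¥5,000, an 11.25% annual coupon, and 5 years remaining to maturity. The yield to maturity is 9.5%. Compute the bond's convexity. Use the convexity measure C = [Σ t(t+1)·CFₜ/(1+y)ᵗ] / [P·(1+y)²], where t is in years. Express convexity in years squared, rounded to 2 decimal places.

With y = 0.095:
  t   CF        PV=CF/(1+0.095)^t    t·PV        t(t+1)·PV
  1       562.50       513.6986       513.6986       1,027.3973
  2       562.50       469.1312       938.2623       2,814.7870
  3       562.50       428.4303     1,285.2909       5,141.1635
  4       562.50       391.2605     1,565.0422       7,825.2108
  5     5,562.50     3,533.4539    17,667.2694     106,003.6166
  Σ                  5,335.9745    21,969.5634     122,812.1752
P = 5,335.9745.
Convexity = Σ t(t+1)·PV / [P·(1+y)²] = 122,812.1752 / (5,335.9745 × 1.199025) = 19.19550.

19.20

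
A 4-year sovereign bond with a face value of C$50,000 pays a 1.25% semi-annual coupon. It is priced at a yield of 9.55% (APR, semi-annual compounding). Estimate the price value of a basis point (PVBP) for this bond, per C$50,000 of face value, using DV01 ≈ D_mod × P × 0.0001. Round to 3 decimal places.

C$13.557

Periodic yield y = 0.04775.
  t   CF        PV=CF/(1+0.04775)^t    t·PV
  1       312.50       298.2582       298.2582
  2       312.50       284.6654       569.3308
  3       312.50       271.6921       815.0763
  4       312.50       259.3100     1,037.2402
  5       312.50       247.4923     1,237.4615
  6       312.50       236.2131     1,417.2787
  7       312.50       225.4480     1,578.1358
  8    50,312.50    34,642.9240   277,143.3924
  Σ                 36,466.0031   284,096.1738
P = 36,466.0031; D_Mac = 7.79071 half-year periods = 3.89536 yrs; D_mod = 3.71783 yrs.
DV01 ≈ 3.71783 × 36,466.0031 × 0.0001 = 13.557441.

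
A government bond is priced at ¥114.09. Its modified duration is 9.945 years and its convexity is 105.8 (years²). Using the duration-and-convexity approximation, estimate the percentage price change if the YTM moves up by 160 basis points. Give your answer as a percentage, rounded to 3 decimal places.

-14.558%

Duration effect: -D_mod·Δy = -9.945 × (+0.016) = -0.159120
Convexity effect: ½·C·(Δy)² = 0.5 × 105.8 × (0.016)² = +0.0135424
ΔP/P ≈ -0.159120 + 0.0135424 = -0.1455776
= -14.55776%.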